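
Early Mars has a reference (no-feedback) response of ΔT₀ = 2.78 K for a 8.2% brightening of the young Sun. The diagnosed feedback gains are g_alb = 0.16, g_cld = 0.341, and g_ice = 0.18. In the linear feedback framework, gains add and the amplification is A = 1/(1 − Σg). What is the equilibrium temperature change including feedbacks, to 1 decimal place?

Total gain g = 0.16 + 0.341 + 0.18 = 0.681.
Amplification A = 1/(1 − 0.681) = 3.135.
ΔT = 2.78 × 3.135 = 8.7 K.

8.7 K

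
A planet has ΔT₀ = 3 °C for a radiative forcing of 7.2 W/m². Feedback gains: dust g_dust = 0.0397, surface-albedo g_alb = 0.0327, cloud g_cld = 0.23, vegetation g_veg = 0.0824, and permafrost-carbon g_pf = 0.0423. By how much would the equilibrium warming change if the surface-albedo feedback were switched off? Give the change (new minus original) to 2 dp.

Original: g = 0.4271, ΔT = 3/(1−0.4271) = 5.2365 °C.
Without surface-albedo: g' = 0.3944, ΔT' = 3/(1−0.3944) = 4.9538 °C.
Change = 4.9538 − 5.2365 = -0.28 °C.

-0.28 °C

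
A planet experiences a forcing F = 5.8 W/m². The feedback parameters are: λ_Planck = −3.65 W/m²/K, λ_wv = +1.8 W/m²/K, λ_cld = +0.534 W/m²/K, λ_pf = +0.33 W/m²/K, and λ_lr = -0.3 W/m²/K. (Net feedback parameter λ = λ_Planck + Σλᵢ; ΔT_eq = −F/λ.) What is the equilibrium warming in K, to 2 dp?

Net feedback parameter λ = (−3.65) + (+1.8) + (+0.534) + (+0.33) + (-0.3) = -1.286 W/m²/K.
ΔT = −F/λ = −5.8/(-1.286) = 4.51 K.

4.51 K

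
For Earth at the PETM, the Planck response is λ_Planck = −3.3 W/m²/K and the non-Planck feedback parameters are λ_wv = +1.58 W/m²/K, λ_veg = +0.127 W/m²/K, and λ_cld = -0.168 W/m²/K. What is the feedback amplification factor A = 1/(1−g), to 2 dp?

1.87

Convert to gains: g_wv = 1.58/3.3 = 0.4788; g_veg = 0.127/3.3 = 0.03848; g_cld = -0.168/3.3 = -0.05091.
Total gain g = 0.46637.
A = 1/(1 − 0.46637) = 1.87.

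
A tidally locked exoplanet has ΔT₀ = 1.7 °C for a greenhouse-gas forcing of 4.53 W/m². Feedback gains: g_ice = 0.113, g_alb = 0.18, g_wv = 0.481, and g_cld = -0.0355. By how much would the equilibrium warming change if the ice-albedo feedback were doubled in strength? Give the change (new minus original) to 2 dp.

4.95 °C

Original: g = 0.7385, ΔT = 1.7/(1−0.7385) = 6.5010 °C.
With doubled ice-albedo: g' = 0.8515, ΔT' = 1.7/(1−0.8515) = 11.4478 °C.
Change = 11.4478 − 6.5010 = 4.95 °C.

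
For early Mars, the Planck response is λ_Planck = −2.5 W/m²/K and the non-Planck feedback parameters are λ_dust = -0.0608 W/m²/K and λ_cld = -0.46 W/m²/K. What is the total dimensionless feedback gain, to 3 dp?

Convert to gains: g_dust = -0.0608/2.5 = -0.02432; g_cld = -0.46/2.5 = -0.184.
Total gain g = -0.20832.

-0.208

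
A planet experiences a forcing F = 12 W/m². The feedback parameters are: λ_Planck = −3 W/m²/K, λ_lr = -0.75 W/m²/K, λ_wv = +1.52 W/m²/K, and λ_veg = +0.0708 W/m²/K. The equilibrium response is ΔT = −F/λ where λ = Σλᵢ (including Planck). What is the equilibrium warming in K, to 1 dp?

5.6 K

Net feedback parameter λ = (−3) + (-0.75) + (+1.52) + (+0.0708) = -2.1592 W/m²/K.
ΔT = −F/λ = −12/(-2.1592) = 5.6 K.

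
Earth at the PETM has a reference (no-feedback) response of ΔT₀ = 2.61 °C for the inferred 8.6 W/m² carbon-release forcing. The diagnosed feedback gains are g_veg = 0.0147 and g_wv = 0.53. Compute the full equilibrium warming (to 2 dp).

Total gain g = 0.0147 + 0.53 = 0.5447.
Amplification A = 1/(1 − 0.5447) = 2.196.
ΔT = 2.61 × 2.196 = 5.73 °C.

5.73 °C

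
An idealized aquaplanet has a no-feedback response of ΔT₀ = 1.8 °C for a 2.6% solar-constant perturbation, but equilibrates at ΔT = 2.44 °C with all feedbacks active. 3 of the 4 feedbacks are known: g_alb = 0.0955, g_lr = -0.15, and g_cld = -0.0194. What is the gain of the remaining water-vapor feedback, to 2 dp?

0.34

Amplification A = ΔT/ΔT₀ = 2.44/1.8 = 1.356.
Total gain g = 1 − 1/A = 1 − 1/1.356 = 0.2625.
Known gains sum to 0.0955 − 0.15 − 0.0194 = -0.0739.
g_wv = 0.2625 + 0.0739 = 0.34.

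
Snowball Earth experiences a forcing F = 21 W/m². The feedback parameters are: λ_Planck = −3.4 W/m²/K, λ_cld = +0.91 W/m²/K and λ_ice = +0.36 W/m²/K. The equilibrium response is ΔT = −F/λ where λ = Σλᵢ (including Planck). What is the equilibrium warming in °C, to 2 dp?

9.86 °C

Net feedback parameter λ = (−3.4) + (+0.91) + (+0.36) = -2.13 W/m²/K.
ΔT = −F/λ = −21/(-2.13) = 9.86 °C.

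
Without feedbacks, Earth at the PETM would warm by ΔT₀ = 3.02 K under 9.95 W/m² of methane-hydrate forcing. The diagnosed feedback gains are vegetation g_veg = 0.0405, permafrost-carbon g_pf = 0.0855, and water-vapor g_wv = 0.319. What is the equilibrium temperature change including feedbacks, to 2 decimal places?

5.44 K

Total gain g = 0.0405 + 0.0855 + 0.319 = 0.445.
Amplification A = 1/(1 − 0.445) = 1.802.
ΔT = 3.02 × 1.802 = 5.44 K.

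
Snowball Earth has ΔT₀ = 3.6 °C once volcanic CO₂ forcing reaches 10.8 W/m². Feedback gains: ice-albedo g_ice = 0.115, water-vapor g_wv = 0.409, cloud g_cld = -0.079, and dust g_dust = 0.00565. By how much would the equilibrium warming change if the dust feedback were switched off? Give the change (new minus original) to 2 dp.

-0.07 °C

Original: g = 0.45065, ΔT = 3.6/(1−0.45065) = 6.5532 °C.
Without dust: g' = 0.445, ΔT' = 3.6/(1−0.445) = 6.4865 °C.
Change = 6.4865 − 6.5532 = -0.07 °C.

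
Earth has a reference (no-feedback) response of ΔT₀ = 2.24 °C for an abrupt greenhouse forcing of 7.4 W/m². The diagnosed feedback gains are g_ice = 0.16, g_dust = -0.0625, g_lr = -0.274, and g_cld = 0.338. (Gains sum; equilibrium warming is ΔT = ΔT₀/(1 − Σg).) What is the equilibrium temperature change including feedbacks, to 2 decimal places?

2.67 °C

Total gain g = 0.16 − 0.0625 − 0.274 + 0.338 = 0.1615.
Amplification A = 1/(1 − 0.1615) = 1.193.
ΔT = 2.24 × 1.193 = 2.67 °C.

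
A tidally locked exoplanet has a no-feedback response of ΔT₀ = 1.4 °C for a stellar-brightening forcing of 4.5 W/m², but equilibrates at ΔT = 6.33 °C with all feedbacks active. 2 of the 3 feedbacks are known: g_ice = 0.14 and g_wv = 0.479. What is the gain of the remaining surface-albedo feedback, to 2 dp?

0.16

Amplification A = ΔT/ΔT₀ = 6.33/1.4 = 4.521.
Total gain g = 1 − 1/A = 1 − 1/4.521 = 0.7788.
Known gains sum to 0.14 + 0.479 = 0.619.
g_alb = 0.7788 − 0.619 = 0.16.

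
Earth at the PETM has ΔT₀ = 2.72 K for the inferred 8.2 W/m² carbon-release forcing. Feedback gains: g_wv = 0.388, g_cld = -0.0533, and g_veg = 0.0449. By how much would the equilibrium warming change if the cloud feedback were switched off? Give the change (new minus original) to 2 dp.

Original: g = 0.3796, ΔT = 2.72/(1−0.3796) = 4.3843 K.
Without cloud: g' = 0.4329, ΔT' = 2.72/(1−0.4329) = 4.7963 K.
Change = 4.7963 − 4.3843 = 0.41 K.

0.41 K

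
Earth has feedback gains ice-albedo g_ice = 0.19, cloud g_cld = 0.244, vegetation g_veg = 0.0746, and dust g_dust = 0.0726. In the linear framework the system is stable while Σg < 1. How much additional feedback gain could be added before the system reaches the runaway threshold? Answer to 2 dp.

0.42

Current total gain = 0.19 + 0.244 + 0.0746 + 0.0726 = 0.5812.
Margin to runaway = 1 − 0.5812 = 0.42.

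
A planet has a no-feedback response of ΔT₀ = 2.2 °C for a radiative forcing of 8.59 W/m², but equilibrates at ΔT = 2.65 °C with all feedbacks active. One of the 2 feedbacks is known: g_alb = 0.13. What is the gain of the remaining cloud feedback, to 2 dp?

Amplification A = ΔT/ΔT₀ = 2.65/2.2 = 1.205.
Total gain g = 1 − 1/A = 1 − 1/1.205 = 0.1701.
The known gain is 0.13.
g_cld = 0.1701 − 0.13 = 0.04.

0.04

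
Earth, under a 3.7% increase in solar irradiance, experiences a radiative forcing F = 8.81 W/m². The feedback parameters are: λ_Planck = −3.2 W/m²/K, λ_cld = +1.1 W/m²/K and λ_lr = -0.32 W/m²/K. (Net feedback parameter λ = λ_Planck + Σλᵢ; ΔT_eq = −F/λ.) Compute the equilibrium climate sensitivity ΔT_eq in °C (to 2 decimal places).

Net feedback parameter λ = (−3.2) + (+1.1) + (-0.32) = -2.42 W/m²/K.
ΔT = −F/λ = −8.81/(-2.42) = 3.64 °C.

3.64 °C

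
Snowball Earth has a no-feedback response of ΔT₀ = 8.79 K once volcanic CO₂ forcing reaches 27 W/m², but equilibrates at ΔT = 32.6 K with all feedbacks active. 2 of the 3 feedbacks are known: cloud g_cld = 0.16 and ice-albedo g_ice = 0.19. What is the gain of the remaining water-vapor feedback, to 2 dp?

Amplification A = ΔT/ΔT₀ = 32.6/8.79 = 3.709.
Total gain g = 1 − 1/A = 1 − 1/3.709 = 0.7304.
Known gains sum to 0.16 + 0.19 = 0.35.
g_wv = 0.7304 − 0.35 = 0.38.

0.38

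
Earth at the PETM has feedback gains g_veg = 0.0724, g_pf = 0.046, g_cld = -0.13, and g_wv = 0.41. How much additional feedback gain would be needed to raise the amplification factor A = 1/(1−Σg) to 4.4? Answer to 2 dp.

0.37

Current total gain = 0.3984.
Target gain for A = 4.4: g* = 1 − 1/4.4 = 0.7727.
Additional gain needed = 0.7727 − 0.3984 = 0.37.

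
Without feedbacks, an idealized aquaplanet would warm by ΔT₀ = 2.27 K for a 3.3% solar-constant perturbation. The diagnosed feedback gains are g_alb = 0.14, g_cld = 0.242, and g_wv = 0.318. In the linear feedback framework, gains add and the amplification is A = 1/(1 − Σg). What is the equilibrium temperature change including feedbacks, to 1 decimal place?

Total gain g = 0.14 + 0.242 + 0.318 = 0.7.
Amplification A = 1/(1 − 0.7) = 3.333.
ΔT = 2.27 × 3.333 = 7.6 K.

7.6 K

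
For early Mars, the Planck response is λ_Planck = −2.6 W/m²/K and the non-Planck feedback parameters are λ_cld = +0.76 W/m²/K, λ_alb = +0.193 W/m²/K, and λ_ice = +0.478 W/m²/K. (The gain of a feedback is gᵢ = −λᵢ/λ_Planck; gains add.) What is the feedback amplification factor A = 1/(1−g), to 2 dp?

2.22

Convert to gains: g_cld = 0.76/2.6 = 0.2923; g_alb = 0.193/2.6 = 0.07423; g_ice = 0.478/2.6 = 0.1838.
Total gain g = 0.55033.
A = 1/(1 − 0.55033) = 2.22.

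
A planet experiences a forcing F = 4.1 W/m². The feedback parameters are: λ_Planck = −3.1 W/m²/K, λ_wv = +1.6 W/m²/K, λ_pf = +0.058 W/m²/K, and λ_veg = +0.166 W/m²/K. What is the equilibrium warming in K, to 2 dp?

3.21 K

Net feedback parameter λ = (−3.1) + (+1.6) + (+0.058) + (+0.166) = -1.276 W/m²/K.
ΔT = −F/λ = −4.1/(-1.276) = 3.21 K.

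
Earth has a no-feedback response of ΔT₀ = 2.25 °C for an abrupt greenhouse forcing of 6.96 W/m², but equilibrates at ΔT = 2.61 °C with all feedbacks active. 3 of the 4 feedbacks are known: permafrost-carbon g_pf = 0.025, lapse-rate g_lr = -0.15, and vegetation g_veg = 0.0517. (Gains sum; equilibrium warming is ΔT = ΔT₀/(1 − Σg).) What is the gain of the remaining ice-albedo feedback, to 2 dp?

0.21

Amplification A = ΔT/ΔT₀ = 2.61/2.25 = 1.16.
Total gain g = 1 − 1/A = 1 − 1/1.16 = 0.1379.
Known gains sum to 0.025 − 0.15 + 0.0517 = -0.0733.
g_ice = 0.1379 + 0.0733 = 0.21.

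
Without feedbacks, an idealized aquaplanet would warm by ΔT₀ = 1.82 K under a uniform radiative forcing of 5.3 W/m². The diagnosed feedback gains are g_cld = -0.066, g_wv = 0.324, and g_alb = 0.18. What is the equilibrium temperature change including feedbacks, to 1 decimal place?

3.2 K

Total gain g = -0.066 + 0.324 + 0.18 = 0.438.
Amplification A = 1/(1 − 0.438) = 1.779.
ΔT = 1.82 × 1.779 = 3.2 K.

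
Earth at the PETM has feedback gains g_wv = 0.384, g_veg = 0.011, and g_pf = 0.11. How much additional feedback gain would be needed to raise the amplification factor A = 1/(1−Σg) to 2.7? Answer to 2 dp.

Current total gain = 0.505.
Target gain for A = 2.7: g* = 1 − 1/2.7 = 0.6296.
Additional gain needed = 0.6296 − 0.505 = 0.12.

0.12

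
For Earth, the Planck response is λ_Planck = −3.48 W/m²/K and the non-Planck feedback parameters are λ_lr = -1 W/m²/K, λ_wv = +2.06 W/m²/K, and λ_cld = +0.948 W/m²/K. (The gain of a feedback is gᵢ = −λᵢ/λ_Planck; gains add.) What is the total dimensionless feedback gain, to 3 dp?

0.577

Convert to gains: g_lr = -1/3.48 = -0.2874; g_wv = 2.06/3.48 = 0.592; g_cld = 0.948/3.48 = 0.2724.
Total gain g = 0.577.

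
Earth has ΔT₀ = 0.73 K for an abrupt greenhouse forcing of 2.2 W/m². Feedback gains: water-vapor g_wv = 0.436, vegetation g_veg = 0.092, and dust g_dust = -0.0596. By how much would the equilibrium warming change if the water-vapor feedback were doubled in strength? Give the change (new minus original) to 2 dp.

6.26 K

Original: g = 0.4684, ΔT = 0.73/(1−0.4684) = 1.3732 K.
With doubled water-vapor: g' = 0.9044, ΔT' = 0.73/(1−0.9044) = 7.6360 K.
Change = 7.6360 − 1.3732 = 6.26 K.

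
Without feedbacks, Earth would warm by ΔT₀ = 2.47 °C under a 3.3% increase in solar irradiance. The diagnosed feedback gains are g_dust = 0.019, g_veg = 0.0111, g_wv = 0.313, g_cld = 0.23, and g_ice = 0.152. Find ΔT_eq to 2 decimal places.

8.99 °C

Total gain g = 0.019 + 0.0111 + 0.313 + 0.23 + 0.152 = 0.7251.
Amplification A = 1/(1 − 0.7251) = 3.638.
ΔT = 2.47 × 3.638 = 8.99 °C.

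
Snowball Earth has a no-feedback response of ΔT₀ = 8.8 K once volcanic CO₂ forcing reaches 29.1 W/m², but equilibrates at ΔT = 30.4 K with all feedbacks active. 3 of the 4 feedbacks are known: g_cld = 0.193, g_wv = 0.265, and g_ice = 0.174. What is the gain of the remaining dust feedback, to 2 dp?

0.08

Amplification A = ΔT/ΔT₀ = 30.4/8.8 = 3.455.
Total gain g = 1 − 1/A = 1 − 1/3.455 = 0.7106.
Known gains sum to 0.193 + 0.265 + 0.174 = 0.632.
g_dust = 0.7106 − 0.632 = 0.08.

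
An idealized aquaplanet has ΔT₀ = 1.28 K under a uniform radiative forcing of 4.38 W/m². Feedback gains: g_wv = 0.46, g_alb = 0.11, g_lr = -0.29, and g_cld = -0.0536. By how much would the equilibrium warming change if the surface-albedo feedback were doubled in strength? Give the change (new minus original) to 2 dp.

0.27 K

Original: g = 0.2264, ΔT = 1.28/(1−0.2264) = 1.6546 K.
With doubled surface-albedo: g' = 0.3364, ΔT' = 1.28/(1−0.3364) = 1.9289 K.
Change = 1.9289 − 1.6546 = 0.27 K.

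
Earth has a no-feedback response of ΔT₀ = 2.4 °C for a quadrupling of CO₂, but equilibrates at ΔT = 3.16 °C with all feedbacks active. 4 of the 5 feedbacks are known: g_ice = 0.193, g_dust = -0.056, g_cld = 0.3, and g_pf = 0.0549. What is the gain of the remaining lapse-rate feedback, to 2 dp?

-0.25

Amplification A = ΔT/ΔT₀ = 3.16/2.4 = 1.317.
Total gain g = 1 − 1/A = 1 − 1/1.317 = 0.2407.
Known gains sum to 0.193 − 0.056 + 0.3 + 0.0549 = 0.4919.
g_lr = 0.2407 − 0.4919 = -0.25.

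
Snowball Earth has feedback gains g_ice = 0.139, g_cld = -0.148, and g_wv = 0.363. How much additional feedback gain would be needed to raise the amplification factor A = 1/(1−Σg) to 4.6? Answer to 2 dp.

0.43

Current total gain = 0.354.
Target gain for A = 4.6: g* = 1 − 1/4.6 = 0.7826.
Additional gain needed = 0.7826 − 0.354 = 0.43.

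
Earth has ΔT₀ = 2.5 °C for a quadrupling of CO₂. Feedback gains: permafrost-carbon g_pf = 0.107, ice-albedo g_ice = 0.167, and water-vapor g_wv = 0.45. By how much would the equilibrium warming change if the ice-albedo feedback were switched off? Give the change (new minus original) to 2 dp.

-3.41 °C

Original: g = 0.724, ΔT = 2.5/(1−0.724) = 9.0580 °C.
Without ice-albedo: g' = 0.557, ΔT' = 2.5/(1−0.557) = 5.6433 °C.
Change = 5.6433 − 9.0580 = -3.41 °C.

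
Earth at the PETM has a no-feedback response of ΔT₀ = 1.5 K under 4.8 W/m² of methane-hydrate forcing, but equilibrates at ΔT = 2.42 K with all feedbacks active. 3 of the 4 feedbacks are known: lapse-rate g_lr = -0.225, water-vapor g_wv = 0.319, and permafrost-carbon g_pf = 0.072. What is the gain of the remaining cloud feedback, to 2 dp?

Amplification A = ΔT/ΔT₀ = 2.42/1.5 = 1.613.
Total gain g = 1 − 1/A = 1 − 1/1.613 = 0.38.
Known gains sum to -0.225 + 0.319 + 0.072 = 0.166.
g_cld = 0.38 − 0.166 = 0.21.

0.21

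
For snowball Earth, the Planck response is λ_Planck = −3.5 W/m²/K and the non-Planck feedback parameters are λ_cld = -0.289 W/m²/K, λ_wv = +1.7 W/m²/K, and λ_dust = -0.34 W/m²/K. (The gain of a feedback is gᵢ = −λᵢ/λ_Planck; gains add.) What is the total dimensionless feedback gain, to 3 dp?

Convert to gains: g_cld = -0.289/3.5 = -0.08257; g_wv = 1.7/3.5 = 0.4857; g_dust = -0.34/3.5 = -0.09714.
Total gain g = 0.30599.

0.306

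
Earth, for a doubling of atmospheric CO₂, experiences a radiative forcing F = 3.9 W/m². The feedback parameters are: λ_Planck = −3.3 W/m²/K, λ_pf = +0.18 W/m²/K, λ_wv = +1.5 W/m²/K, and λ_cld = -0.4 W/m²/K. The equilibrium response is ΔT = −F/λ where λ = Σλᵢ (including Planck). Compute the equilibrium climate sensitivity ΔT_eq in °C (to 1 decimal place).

Net feedback parameter λ = (−3.3) + (+0.18) + (+1.5) + (-0.4) = -2.02 W/m²/K.
ΔT = −F/λ = −3.9/(-2.02) = 1.9 °C.

1.9 °C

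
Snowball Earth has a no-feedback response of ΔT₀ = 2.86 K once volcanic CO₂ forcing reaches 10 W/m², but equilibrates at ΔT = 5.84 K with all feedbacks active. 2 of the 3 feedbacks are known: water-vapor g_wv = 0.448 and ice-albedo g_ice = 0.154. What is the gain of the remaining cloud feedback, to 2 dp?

Amplification A = ΔT/ΔT₀ = 5.84/2.86 = 2.042.
Total gain g = 1 − 1/A = 1 − 1/2.042 = 0.5103.
Known gains sum to 0.448 + 0.154 = 0.602.
g_cld = 0.5103 − 0.602 = -0.09.

-0.09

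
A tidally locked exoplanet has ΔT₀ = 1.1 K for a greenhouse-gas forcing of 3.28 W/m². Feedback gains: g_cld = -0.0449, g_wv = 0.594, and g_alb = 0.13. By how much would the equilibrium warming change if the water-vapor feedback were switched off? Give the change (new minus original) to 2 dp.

-2.23 K

Original: g = 0.6791, ΔT = 1.1/(1−0.6791) = 3.4279 K.
Without water-vapor: g' = 0.0851, ΔT' = 1.1/(1−0.0851) = 1.2023 K.
Change = 1.2023 − 3.4279 = -2.23 K.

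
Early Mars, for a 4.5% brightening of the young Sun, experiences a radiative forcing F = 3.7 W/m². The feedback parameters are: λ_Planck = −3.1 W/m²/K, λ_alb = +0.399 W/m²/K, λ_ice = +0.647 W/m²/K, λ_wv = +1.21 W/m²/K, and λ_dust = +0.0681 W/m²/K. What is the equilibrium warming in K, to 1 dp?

Net feedback parameter λ = (−3.1) + (+0.399) + (+0.647) + (+1.21) + (+0.0681) = -0.7759 W/m²/K.
ΔT = −F/λ = −3.7/(-0.7759) = 4.8 K.

4.8 K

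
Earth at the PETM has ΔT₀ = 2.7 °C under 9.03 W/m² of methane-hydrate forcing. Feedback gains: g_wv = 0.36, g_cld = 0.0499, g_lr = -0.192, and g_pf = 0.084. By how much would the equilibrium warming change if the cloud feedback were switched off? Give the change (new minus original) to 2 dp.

-0.26 °C

Original: g = 0.3019, ΔT = 2.7/(1−0.3019) = 3.8676 °C.
Without cloud: g' = 0.252, ΔT' = 2.7/(1−0.252) = 3.6096 °C.
Change = 3.6096 − 3.8676 = -0.26 °C.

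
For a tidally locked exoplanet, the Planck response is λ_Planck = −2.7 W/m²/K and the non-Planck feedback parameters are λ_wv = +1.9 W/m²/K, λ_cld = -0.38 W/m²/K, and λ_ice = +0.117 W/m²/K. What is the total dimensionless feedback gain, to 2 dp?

Convert to gains: g_wv = 1.9/2.7 = 0.7037; g_cld = -0.38/2.7 = -0.1407; g_ice = 0.117/2.7 = 0.04333.
Total gain g = 0.60633.

0.61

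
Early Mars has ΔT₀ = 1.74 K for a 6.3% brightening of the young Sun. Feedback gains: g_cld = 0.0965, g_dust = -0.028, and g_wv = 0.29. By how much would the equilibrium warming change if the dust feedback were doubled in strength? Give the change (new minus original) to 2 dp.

-0.11 K

Original: g = 0.3585, ΔT = 1.74/(1−0.3585) = 2.7124 K.
With doubled dust: g' = 0.3305, ΔT' = 1.74/(1−0.3305) = 2.5990 K.
Change = 2.5990 − 2.7124 = -0.11 K.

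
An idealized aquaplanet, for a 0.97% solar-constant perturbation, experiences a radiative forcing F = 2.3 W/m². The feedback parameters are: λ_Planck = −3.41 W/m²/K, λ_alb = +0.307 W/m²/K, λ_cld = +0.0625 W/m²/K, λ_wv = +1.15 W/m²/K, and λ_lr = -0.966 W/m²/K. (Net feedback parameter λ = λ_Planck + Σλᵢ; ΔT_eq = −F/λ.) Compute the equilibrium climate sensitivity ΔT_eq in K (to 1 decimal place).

Net feedback parameter λ = (−3.41) + (+0.307) + (+0.0625) + (+1.15) + (-0.966) = -2.8565 W/m²/K.
ΔT = −F/λ = −2.3/(-2.8565) = 0.8 K.

0.8 K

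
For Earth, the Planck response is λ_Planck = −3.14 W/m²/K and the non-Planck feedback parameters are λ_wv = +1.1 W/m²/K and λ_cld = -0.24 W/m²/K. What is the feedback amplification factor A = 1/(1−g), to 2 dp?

1.38

Convert to gains: g_wv = 1.1/3.14 = 0.3503; g_cld = -0.24/3.14 = -0.07643.
Total gain g = 0.27387.
A = 1/(1 − 0.27387) = 1.38.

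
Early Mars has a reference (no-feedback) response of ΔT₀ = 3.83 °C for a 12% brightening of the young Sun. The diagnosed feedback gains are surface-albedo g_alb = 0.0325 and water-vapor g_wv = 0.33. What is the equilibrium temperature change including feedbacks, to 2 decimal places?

Total gain g = 0.0325 + 0.33 = 0.3625.
Amplification A = 1/(1 − 0.3625) = 1.569.
ΔT = 3.83 × 1.569 = 6.01 °C.

6.01 °C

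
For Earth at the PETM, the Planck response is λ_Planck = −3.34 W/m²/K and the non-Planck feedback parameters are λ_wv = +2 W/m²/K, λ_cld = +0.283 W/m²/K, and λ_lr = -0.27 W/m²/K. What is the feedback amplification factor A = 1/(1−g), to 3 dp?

2.517

Convert to gains: g_wv = 2/3.34 = 0.5988; g_cld = 0.283/3.34 = 0.08473; g_lr = -0.27/3.34 = -0.08084.
Total gain g = 0.60269.
A = 1/(1 − 0.60269) = 2.517.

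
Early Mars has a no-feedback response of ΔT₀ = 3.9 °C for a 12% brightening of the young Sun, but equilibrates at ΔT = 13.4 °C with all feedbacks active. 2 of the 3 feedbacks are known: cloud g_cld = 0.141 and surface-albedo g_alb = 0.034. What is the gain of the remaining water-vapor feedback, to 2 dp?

0.53

Amplification A = ΔT/ΔT₀ = 13.4/3.9 = 3.436.
Total gain g = 1 − 1/A = 1 − 1/3.436 = 0.709.
Known gains sum to 0.141 + 0.034 = 0.175.
g_wv = 0.709 − 0.175 = 0.53.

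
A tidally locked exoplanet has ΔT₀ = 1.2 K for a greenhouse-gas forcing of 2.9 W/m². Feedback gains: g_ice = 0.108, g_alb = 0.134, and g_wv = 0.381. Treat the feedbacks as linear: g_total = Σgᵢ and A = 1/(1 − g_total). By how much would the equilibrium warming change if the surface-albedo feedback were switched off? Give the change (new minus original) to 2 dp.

-0.83 K

Original: g = 0.623, ΔT = 1.2/(1−0.623) = 3.1830 K.
Without surface-albedo: g' = 0.489, ΔT' = 1.2/(1−0.489) = 2.3483 K.
Change = 2.3483 − 3.1830 = -0.83 K.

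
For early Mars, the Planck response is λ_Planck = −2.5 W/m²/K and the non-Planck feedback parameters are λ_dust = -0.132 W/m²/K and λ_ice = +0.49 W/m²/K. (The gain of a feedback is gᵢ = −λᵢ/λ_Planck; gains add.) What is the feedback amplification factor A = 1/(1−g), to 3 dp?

1.167

Convert to gains: g_dust = -0.132/2.5 = -0.0528; g_ice = 0.49/2.5 = 0.196.
Total gain g = 0.1432.
A = 1/(1 − 0.1432) = 1.167.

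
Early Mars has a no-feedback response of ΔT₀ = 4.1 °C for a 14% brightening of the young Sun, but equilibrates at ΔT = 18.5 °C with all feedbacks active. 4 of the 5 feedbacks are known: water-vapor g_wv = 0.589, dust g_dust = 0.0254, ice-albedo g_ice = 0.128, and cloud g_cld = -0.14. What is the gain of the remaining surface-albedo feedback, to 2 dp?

Amplification A = ΔT/ΔT₀ = 18.5/4.1 = 4.512.
Total gain g = 1 − 1/A = 1 − 1/4.512 = 0.7784.
Known gains sum to 0.589 + 0.0254 + 0.128 − 0.14 = 0.6024.
g_alb = 0.7784 − 0.6024 = 0.18.

0.18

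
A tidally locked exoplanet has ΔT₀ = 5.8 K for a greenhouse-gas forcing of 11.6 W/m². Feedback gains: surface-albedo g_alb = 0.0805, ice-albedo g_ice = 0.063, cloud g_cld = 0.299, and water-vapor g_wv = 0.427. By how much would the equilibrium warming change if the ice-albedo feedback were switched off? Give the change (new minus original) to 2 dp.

-14.47 K

Original: g = 0.8695, ΔT = 5.8/(1−0.8695) = 44.4444 K.
Without ice-albedo: g' = 0.8065, ΔT' = 5.8/(1−0.8065) = 29.9742 K.
Change = 29.9742 − 44.4444 = -14.47 K.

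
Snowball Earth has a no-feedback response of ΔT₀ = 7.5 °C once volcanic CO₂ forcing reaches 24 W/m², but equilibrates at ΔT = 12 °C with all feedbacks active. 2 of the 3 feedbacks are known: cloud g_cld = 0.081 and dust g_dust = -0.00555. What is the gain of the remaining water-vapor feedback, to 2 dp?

0.30

Amplification A = ΔT/ΔT₀ = 12/7.5 = 1.6.
Total gain g = 1 − 1/A = 1 − 1/1.6 = 0.375.
Known gains sum to 0.081 − 0.00555 = 0.07545.
g_wv = 0.375 − 0.07545 = 0.30.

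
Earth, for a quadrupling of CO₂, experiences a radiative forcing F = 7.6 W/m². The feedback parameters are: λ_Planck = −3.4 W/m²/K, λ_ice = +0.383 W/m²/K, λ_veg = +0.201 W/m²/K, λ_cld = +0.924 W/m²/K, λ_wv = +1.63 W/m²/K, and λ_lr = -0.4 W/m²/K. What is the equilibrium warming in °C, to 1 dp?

Net feedback parameter λ = (−3.4) + (+0.383) + (+0.201) + (+0.924) + (+1.63) + (-0.4) = -0.662 W/m²/K.
ΔT = −F/λ = −7.6/(-0.662) = 11.5 °C.

11.5 °C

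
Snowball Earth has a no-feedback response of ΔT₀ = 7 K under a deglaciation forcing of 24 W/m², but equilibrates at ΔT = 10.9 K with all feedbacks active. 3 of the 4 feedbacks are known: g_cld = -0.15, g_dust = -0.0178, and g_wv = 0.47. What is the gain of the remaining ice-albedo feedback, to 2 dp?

Amplification A = ΔT/ΔT₀ = 10.9/7 = 1.557.
Total gain g = 1 − 1/A = 1 − 1/1.557 = 0.3577.
Known gains sum to -0.15 − 0.0178 + 0.47 = 0.3022.
g_ice = 0.3577 − 0.3022 = 0.06.

0.06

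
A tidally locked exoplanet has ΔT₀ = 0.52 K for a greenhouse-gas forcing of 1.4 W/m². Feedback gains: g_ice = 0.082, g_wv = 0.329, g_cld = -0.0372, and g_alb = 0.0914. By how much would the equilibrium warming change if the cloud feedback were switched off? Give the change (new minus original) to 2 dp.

0.07 K

Original: g = 0.4652, ΔT = 0.52/(1−0.4652) = 0.9723 K.
Without cloud: g' = 0.5024, ΔT' = 0.52/(1−0.5024) = 1.0450 K.
Change = 1.0450 − 0.9723 = 0.07 K.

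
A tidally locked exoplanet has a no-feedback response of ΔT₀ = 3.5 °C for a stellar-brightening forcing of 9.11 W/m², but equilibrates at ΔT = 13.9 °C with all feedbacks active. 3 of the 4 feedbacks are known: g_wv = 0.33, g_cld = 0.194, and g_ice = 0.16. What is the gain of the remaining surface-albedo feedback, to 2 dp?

Amplification A = ΔT/ΔT₀ = 13.9/3.5 = 3.971.
Total gain g = 1 − 1/A = 1 − 1/3.971 = 0.7482.
Known gains sum to 0.33 + 0.194 + 0.16 = 0.684.
g_alb = 0.7482 − 0.684 = 0.06.

0.06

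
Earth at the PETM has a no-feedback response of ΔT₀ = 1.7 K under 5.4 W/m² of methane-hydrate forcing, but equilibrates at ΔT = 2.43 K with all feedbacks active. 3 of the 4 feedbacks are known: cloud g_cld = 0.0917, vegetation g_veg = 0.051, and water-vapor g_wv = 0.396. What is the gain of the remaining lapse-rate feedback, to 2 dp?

-0.24

Amplification A = ΔT/ΔT₀ = 2.43/1.7 = 1.429.
Total gain g = 1 − 1/A = 1 − 1/1.429 = 0.3002.
Known gains sum to 0.0917 + 0.051 + 0.396 = 0.5387.
g_lr = 0.3002 − 0.5387 = -0.24.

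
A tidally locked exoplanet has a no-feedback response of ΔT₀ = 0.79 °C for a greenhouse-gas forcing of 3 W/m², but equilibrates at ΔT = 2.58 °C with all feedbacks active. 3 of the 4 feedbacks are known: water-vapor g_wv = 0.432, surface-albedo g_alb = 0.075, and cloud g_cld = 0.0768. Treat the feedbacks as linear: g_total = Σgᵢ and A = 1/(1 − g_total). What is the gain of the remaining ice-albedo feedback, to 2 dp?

0.11

Amplification A = ΔT/ΔT₀ = 2.58/0.79 = 3.266.
Total gain g = 1 − 1/A = 1 − 1/3.266 = 0.6938.
Known gains sum to 0.432 + 0.075 + 0.0768 = 0.5838.
g_ice = 0.6938 − 0.5838 = 0.11.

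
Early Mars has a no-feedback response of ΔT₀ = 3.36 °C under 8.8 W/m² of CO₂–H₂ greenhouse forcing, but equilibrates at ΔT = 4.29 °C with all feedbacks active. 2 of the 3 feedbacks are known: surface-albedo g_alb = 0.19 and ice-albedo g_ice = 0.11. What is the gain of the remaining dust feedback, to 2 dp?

Amplification A = ΔT/ΔT₀ = 4.29/3.36 = 1.277.
Total gain g = 1 − 1/A = 1 − 1/1.277 = 0.2169.
Known gains sum to 0.19 + 0.11 = 0.3.
g_dust = 0.2169 − 0.3 = -0.08.

-0.08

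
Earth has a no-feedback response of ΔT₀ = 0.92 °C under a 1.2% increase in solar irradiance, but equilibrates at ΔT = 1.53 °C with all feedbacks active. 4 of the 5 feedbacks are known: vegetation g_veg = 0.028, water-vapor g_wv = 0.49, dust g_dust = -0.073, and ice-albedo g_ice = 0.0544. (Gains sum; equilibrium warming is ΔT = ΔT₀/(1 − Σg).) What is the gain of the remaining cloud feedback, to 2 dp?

-0.10

Amplification A = ΔT/ΔT₀ = 1.53/0.92 = 1.663.
Total gain g = 1 − 1/A = 1 − 1/1.663 = 0.3987.
Known gains sum to 0.028 + 0.49 − 0.073 + 0.0544 = 0.4994.
g_cld = 0.3987 − 0.4994 = -0.10.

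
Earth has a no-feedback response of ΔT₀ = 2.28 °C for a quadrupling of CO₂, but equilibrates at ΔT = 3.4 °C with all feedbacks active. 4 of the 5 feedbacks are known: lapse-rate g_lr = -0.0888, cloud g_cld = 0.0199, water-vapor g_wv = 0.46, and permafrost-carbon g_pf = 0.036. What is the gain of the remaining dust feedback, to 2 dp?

Amplification A = ΔT/ΔT₀ = 3.4/2.28 = 1.491.
Total gain g = 1 − 1/A = 1 − 1/1.491 = 0.3293.
Known gains sum to -0.0888 + 0.0199 + 0.46 + 0.036 = 0.4271.
g_dust = 0.3293 − 0.4271 = -0.10.

-0.10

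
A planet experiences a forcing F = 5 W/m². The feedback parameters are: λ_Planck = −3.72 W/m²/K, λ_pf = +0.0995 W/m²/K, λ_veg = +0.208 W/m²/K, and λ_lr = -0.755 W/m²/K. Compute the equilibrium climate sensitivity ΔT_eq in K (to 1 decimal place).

1.2 K

Net feedback parameter λ = (−3.72) + (+0.0995) + (+0.208) + (-0.755) = -4.1675 W/m²/K.
ΔT = −F/λ = −5/(-4.1675) = 1.2 K.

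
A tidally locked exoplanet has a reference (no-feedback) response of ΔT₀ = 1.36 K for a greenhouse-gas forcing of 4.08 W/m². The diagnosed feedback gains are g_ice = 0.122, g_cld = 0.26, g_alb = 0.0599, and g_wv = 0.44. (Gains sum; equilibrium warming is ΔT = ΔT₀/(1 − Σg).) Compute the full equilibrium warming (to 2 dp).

Total gain g = 0.122 + 0.26 + 0.0599 + 0.44 = 0.8819.
Amplification A = 1/(1 − 0.8819) = 8.467.
ΔT = 1.36 × 8.467 = 11.52 K.

11.52 K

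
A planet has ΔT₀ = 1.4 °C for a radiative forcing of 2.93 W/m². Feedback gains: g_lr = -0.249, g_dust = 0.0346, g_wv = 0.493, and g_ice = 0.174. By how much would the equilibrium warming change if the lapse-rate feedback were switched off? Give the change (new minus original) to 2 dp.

2.13 °C

Original: g = 0.4526, ΔT = 1.4/(1−0.4526) = 2.5575 °C.
Without lapse-rate: g' = 0.7016, ΔT' = 1.4/(1−0.7016) = 4.6917 °C.
Change = 4.6917 − 2.5575 = 2.13 °C.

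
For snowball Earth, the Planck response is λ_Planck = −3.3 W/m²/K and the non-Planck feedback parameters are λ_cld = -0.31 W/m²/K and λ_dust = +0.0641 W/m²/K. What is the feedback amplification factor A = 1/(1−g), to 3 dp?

0.931

Convert to gains: g_cld = -0.31/3.3 = -0.09394; g_dust = 0.0641/3.3 = 0.01942.
Total gain g = -0.07452.
A = 1/(1 + 0.07452) = 0.931.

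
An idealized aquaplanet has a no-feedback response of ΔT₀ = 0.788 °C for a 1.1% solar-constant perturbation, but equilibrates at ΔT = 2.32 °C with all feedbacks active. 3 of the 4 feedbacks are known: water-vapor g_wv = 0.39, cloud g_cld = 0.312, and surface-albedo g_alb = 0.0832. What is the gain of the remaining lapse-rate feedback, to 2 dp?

Amplification A = ΔT/ΔT₀ = 2.32/0.788 = 2.944.
Total gain g = 1 − 1/A = 1 − 1/2.944 = 0.6603.
Known gains sum to 0.39 + 0.312 + 0.0832 = 0.7852.
g_lr = 0.6603 − 0.7852 = -0.12.

-0.12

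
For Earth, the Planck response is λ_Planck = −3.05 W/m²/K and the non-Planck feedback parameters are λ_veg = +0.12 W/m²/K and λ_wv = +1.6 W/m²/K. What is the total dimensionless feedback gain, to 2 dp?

0.56

Convert to gains: g_veg = 0.12/3.05 = 0.03934; g_wv = 1.6/3.05 = 0.5246.
Total gain g = 0.56394.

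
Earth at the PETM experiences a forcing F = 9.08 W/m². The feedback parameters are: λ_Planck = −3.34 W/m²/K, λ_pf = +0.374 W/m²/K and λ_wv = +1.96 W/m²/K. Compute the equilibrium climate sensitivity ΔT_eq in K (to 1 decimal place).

Net feedback parameter λ = (−3.34) + (+0.374) + (+1.96) = -1.006 W/m²/K.
ΔT = −F/λ = −9.08/(-1.006) = 9.0 K.

9.0 K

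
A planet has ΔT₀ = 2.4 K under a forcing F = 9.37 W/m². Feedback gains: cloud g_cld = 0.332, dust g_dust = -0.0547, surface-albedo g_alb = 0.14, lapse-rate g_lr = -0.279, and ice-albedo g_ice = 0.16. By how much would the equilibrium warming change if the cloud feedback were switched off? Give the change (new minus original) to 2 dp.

-1.10 K

Original: g = 0.2983, ΔT = 2.4/(1−0.2983) = 3.4203 K.
Without cloud: g' = -0.0337, ΔT' = 2.4/(1+0.0337) = 2.3218 K.
Change = 2.3218 − 3.4203 = -1.10 K.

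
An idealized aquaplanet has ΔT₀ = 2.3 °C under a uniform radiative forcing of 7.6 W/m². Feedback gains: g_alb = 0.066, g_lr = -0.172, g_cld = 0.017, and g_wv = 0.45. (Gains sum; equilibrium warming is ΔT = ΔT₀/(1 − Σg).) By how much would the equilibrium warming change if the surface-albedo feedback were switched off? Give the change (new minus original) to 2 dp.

-0.34 °C

Original: g = 0.361, ΔT = 2.3/(1−0.361) = 3.5994 °C.
Without surface-albedo: g' = 0.295, ΔT' = 2.3/(1−0.295) = 3.2624 °C.
Change = 3.2624 − 3.5994 = -0.34 °C.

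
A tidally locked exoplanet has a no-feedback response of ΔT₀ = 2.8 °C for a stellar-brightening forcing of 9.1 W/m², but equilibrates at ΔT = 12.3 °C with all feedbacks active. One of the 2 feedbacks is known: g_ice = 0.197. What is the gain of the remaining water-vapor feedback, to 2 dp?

0.58

Amplification A = ΔT/ΔT₀ = 12.3/2.8 = 4.393.
Total gain g = 1 − 1/A = 1 − 1/4.393 = 0.7724.
The known gain is 0.197.
g_wv = 0.7724 − 0.197 = 0.58.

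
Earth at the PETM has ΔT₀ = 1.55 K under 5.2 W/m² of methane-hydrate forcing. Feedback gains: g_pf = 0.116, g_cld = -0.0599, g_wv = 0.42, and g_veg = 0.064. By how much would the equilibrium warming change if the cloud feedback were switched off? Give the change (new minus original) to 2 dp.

Original: g = 0.5401, ΔT = 1.55/(1−0.5401) = 3.3703 K.
Without cloud: g' = 0.6, ΔT' = 1.55/(1−0.6) = 3.8750 K.
Change = 3.8750 − 3.3703 = 0.50 K.

0.50 K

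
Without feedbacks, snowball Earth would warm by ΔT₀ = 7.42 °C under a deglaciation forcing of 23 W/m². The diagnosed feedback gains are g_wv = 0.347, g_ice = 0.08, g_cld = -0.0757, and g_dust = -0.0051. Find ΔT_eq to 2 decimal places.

Total gain g = 0.347 + 0.08 − 0.0757 − 0.0051 = 0.3462.
Amplification A = 1/(1 − 0.3462) = 1.53.
ΔT = 7.42 × 1.53 = 11.35 °C.

11.35 °C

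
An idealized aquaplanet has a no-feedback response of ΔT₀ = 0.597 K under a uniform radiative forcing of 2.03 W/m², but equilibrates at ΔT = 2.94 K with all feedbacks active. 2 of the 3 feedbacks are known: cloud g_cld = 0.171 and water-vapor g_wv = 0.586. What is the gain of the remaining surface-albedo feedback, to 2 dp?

0.04

Amplification A = ΔT/ΔT₀ = 2.94/0.597 = 4.925.
Total gain g = 1 − 1/A = 1 − 1/4.925 = 0.797.
Known gains sum to 0.171 + 0.586 = 0.757.
g_alb = 0.797 − 0.757 = 0.04.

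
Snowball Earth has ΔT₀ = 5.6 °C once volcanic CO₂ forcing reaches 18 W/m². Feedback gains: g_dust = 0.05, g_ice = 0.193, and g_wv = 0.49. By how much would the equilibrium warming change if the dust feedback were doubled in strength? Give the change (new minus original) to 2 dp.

4.83 °C

Original: g = 0.733, ΔT = 5.6/(1−0.733) = 20.9738 °C.
With doubled dust: g' = 0.783, ΔT' = 5.6/(1−0.783) = 25.8065 °C.
Change = 25.8065 − 20.9738 = 4.83 °C.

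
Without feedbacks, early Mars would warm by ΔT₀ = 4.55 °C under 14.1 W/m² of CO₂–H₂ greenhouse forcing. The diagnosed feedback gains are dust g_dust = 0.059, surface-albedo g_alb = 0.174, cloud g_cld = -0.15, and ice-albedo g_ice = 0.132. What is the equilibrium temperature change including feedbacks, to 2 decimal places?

5.80 °C

Total gain g = 0.059 + 0.174 − 0.15 + 0.132 = 0.215.
Amplification A = 1/(1 − 0.215) = 1.274.
ΔT = 4.55 × 1.274 = 5.80 °C.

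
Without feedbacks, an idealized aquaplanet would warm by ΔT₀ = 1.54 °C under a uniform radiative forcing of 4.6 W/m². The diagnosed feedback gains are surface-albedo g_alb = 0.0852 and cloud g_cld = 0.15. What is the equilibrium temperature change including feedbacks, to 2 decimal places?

2.01 °C

Total gain g = 0.0852 + 0.15 = 0.2352.
Amplification A = 1/(1 − 0.2352) = 1.308.
ΔT = 1.54 × 1.308 = 2.01 °C.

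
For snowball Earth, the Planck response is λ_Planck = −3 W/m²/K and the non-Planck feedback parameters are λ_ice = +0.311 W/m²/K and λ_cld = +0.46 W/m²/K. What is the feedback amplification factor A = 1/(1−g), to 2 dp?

Convert to gains: g_ice = 0.311/3 = 0.1037; g_cld = 0.46/3 = 0.1533.
Total gain g = 0.257.
A = 1/(1 − 0.257) = 1.35.

1.35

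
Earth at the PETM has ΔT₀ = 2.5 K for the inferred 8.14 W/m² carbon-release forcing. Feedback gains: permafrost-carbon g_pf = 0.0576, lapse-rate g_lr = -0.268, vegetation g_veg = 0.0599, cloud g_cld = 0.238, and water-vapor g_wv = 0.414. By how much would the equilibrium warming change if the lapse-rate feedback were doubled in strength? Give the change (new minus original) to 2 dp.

-1.75 K

Original: g = 0.5015, ΔT = 2.5/(1−0.5015) = 5.0150 K.
With doubled lapse-rate: g' = 0.2335, ΔT' = 2.5/(1−0.2335) = 3.2616 K.
Change = 3.2616 − 5.0150 = -1.75 K.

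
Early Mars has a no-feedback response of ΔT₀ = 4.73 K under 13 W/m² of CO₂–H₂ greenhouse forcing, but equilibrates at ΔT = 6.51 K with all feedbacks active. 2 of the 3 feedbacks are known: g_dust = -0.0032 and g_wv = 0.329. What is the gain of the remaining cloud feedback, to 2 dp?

-0.05

Amplification A = ΔT/ΔT₀ = 6.51/4.73 = 1.376.
Total gain g = 1 − 1/A = 1 − 1/1.376 = 0.2733.
Known gains sum to -0.0032 + 0.329 = 0.3258.
g_cld = 0.2733 − 0.3258 = -0.05.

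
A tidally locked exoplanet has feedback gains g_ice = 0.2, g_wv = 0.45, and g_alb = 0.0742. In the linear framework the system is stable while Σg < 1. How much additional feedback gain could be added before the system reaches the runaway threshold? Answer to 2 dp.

Current total gain = 0.2 + 0.45 + 0.0742 = 0.7242.
Margin to runaway = 1 − 0.7242 = 0.28.

0.28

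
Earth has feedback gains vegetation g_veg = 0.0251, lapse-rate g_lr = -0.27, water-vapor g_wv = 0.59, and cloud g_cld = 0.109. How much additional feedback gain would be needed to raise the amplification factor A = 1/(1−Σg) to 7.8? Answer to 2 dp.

Current total gain = 0.4541.
Target gain for A = 7.8: g* = 1 − 1/7.8 = 0.8718.
Additional gain needed = 0.8718 − 0.4541 = 0.42.

0.42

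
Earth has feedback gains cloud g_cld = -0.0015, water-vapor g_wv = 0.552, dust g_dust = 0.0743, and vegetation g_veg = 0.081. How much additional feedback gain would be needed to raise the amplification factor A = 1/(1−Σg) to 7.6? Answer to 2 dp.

Current total gain = 0.7058.
Target gain for A = 7.6: g* = 1 − 1/7.6 = 0.8684.
Additional gain needed = 0.8684 − 0.7058 = 0.16.

0.16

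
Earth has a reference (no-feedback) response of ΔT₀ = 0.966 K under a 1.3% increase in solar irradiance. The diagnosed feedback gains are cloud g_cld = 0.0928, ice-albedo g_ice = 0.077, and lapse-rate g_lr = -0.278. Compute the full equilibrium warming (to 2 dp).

Total gain g = 0.0928 + 0.077 − 0.278 = -0.1082.
Amplification A = 1/(1 + 0.1082) = 0.9024.
ΔT = 0.966 × 0.9024 = 0.87 K.

0.87 K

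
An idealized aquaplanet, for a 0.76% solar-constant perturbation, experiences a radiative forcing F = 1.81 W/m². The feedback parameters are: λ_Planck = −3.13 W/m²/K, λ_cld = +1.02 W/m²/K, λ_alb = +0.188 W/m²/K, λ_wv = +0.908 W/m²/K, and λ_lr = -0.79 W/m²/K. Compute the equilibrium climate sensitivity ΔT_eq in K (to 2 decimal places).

Net feedback parameter λ = (−3.13) + (+1.02) + (+0.188) + (+0.908) + (-0.79) = -1.804 W/m²/K.
ΔT = −F/λ = −1.81/(-1.804) = 1.00 K.

1.00 K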